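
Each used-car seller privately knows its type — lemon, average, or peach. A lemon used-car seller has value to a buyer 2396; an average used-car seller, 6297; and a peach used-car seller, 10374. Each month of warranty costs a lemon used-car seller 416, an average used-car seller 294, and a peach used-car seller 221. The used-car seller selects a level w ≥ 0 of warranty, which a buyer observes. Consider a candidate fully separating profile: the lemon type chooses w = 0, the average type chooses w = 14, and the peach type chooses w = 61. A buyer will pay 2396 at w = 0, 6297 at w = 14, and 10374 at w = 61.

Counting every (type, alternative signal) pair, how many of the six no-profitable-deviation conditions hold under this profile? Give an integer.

3

Lemon (own payoff 2396): to w=14 gives 6297 − 416×14 = 473 → no gain ✓; to w=61 gives 10374 − 416×61 = -15002 → no gain ✓.
Peach (own payoff 10374 − 221×61 = -3107): to w=0 gives 2396 → profitable ✗; to w=14 gives 6297 − 221×14 = 3203 → profitable ✗.
Average (own payoff 6297 − 294×14 = 2181): to w=0 gives 2396 → profitable ✗; to w=61 gives 10374 − 294×61 = -7560 → no gain ✓.
3 of the 6 constraints hold; not an equilibrium.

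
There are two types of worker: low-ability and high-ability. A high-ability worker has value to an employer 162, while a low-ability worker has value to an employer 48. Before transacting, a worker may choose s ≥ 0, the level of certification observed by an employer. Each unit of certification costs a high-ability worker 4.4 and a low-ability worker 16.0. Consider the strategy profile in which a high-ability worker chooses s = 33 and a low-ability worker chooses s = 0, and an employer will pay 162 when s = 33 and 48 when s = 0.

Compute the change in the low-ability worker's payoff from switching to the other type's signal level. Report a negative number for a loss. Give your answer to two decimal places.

Playing s = 0 the low-ability worker receives 48.
Deviating to s = 33 brings payment 162 at cost 16.0 × 33 = 528, netting -366.
Gain from deviating: -366 − 48 = -414.00.
The gain is negative, so the low-ability type's incentive-compatibility constraint is satisfied.

-414.00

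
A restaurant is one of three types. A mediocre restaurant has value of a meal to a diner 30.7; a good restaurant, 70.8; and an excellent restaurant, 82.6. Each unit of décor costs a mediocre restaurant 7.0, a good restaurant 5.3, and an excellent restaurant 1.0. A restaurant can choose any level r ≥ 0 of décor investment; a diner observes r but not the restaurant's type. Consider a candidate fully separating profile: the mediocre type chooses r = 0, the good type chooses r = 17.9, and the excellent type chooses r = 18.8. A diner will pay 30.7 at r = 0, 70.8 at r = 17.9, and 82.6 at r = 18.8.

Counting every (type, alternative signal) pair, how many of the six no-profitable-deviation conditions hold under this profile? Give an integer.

Mediocre (own payoff 30.7): to r=17.9 gives 70.8 − 7.0×17.9 = -54.5 → no gain ✓; to r=18.8 gives 82.6 − 7.0×18.8 = -49 → no gain ✓.
Excellent (own payoff 82.6 − 1.0×18.8 = 63.8): to r=0 gives 30.7 → no gain ✓; to r=17.9 gives 70.8 − 1.0×17.9 = 52.9 → no gain ✓.
Good (own payoff 70.8 − 5.3×17.9 = -24.07): to r=0 gives 30.7 → profitable ✗; to r=18.8 gives 82.6 − 5.3×18.8 = -17.04 → profitable ✗.
4 of the 6 constraints hold; not an equilibrium.

4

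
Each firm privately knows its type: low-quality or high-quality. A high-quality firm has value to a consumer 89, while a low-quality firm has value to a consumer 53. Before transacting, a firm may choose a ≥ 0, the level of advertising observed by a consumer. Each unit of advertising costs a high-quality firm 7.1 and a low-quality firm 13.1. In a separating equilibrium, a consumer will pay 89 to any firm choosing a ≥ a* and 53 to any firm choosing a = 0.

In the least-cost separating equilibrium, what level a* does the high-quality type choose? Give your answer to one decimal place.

A low-quality firm choosing a = 0 receives 53.
Imitating at a* instead would pay 89 at cost 13.1·a*, netting 89 − 13.1·a*.
Indifference: 53 = 89 − 13.1·a*, so a* = (89 − 53) / 13.1 ≈ 2.7.
This is the low-quality type's binding incentive-compatibility constraint; any a ≥ 2.7 sustains separation on that side.

2.7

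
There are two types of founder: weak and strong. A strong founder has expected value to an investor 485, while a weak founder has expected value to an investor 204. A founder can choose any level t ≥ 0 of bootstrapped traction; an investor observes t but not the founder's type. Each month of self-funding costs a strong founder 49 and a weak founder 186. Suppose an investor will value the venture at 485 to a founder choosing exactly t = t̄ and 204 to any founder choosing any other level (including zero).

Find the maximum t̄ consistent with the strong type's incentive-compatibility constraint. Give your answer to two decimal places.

5.73

Choosing t̄ yields the strong type 485 − 49·t̄; choosing zero yields 204.
The strong type is indifferent at 485 − 49·t̄ = 204, i.e. t̄ = (485 − 204) / 49 ≈ 5.73.
For any t̄ above 5.73 the strong type would rather pool at zero, so separation collapses.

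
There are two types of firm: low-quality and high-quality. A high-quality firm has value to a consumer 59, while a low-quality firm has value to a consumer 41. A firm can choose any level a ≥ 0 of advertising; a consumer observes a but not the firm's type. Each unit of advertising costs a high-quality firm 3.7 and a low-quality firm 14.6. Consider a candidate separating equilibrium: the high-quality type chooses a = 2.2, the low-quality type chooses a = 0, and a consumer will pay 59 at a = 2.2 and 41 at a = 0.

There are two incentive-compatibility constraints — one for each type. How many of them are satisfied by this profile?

2

High-quality type: signal → 59 − 3.7 × 2.2 = 50.86; deviate to 0 → 41. IC holds (50.86 ≥ 41).
Low-quality type: stay at 0 → 41; mimic → 59 − 14.6 × 2.2 = 26.88. IC holds (41 ≥ 26.88).
2 of 2 constraints hold, so this is a separating equilibrium.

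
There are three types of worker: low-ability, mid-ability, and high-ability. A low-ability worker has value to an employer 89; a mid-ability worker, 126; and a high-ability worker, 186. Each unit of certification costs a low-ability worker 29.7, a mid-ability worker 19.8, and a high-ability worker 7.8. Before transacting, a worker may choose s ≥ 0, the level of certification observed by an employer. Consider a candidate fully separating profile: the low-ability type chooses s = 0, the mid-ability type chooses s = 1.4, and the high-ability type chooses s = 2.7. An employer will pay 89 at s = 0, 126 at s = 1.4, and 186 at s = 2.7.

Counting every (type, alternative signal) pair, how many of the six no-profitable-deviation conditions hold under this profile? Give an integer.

Mid-ability (own payoff 126 − 19.8×1.4 = 98.28): to s=0 gives 89 → no gain ✓; to s=2.7 gives 186 − 19.8×2.7 = 132.54 → profitable ✗.
High-ability (own payoff 186 − 7.8×2.7 = 164.94): to s=0 gives 89 → no gain ✓; to s=1.4 gives 126 − 7.8×1.4 = 115.08 → no gain ✓.
Low-ability (own payoff 89): to s=1.4 gives 126 − 29.7×1.4 = 84.42 → no gain ✓; to s=2.7 gives 186 − 29.7×2.7 = 105.81 → profitable ✗.
4 of the 6 constraints hold; not an equilibrium.

4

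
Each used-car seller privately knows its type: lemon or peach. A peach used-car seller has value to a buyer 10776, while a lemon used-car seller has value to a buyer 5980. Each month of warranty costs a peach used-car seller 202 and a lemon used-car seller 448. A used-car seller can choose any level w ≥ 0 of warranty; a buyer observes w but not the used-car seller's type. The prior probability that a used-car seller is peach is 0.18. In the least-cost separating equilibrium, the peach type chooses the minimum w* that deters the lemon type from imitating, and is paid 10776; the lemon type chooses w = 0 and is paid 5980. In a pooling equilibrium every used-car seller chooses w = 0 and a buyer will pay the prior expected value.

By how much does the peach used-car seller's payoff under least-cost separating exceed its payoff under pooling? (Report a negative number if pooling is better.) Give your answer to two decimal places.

1770.24

Least-cost separating signal: w* solves 5980 = 10776 − 448·w*, so w* = (10776 − 5980)/448 ≈ 10.7054.
Peach type's separating payoff: 10776 − 202 × w* = 10776 − 202 × (10776 − 5980)/448 = 10776 − 968792/448 ≈ 8613.5179.
Pooling payoff: 0.18 × 10776 + 0.82 × 5980 = 6843.28.
Difference: 8613.5179 − 6843.28 = 1770.2379, i.e. 1770.24 to two decimal places.
The peach type prefers to separate.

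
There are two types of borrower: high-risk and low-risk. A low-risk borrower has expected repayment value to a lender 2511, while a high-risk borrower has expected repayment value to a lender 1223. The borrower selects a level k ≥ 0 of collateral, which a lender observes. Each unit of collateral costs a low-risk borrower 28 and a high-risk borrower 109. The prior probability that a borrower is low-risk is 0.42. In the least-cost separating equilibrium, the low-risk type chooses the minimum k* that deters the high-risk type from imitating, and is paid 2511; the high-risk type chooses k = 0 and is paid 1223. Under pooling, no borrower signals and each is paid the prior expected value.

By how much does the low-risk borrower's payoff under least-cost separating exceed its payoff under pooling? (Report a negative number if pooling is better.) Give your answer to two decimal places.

416.18

Least-cost separating signal: k* solves 1223 = 2511 − 109·k*, so k* = (2511 − 1223)/109 ≈ 11.8165.
Low-risk type's separating payoff: 2511 − 28 × k* = 2511 − 28 × (2511 − 1223)/109 = 2511 − 36064/109 ≈ 2180.1376.
Pooling payoff: 0.42 × 2511 + 0.58 × 1223 = 1763.96.
Difference: 2180.1376 − 1763.96 = 416.1776, i.e. 416.18 to two decimal places.
The low-risk type prefers to separate.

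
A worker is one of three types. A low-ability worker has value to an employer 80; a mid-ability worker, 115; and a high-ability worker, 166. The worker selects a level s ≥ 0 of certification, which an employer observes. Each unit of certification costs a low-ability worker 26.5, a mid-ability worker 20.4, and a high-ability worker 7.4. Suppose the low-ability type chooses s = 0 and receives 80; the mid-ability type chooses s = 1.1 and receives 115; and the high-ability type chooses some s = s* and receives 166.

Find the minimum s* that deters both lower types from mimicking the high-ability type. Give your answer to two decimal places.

3.60

Low-ability type (on-path payoff 80) won't mimic when 80 ≥ 166 − 26.5·s*, i.e. s* ≥ 3.25.
Mid-ability type (on-path payoff 115 − 20.4×1.1 = 92.56) won't mimic when 92.56 ≥ 166 − 20.4·s*, i.e. s* ≥ 3.60.
Both must hold, so s* = max(3.25, 3.60) = 3.60. The mid-ability type's constraint binds.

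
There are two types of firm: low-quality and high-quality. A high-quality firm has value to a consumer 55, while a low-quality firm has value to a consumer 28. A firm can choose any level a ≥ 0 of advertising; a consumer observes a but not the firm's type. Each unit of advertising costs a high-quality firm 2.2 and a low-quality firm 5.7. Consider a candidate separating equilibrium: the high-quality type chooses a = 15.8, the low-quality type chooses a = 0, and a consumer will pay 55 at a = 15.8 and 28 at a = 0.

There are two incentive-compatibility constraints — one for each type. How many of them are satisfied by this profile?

1

High-quality type: signal → 55 − 2.2 × 15.8 = 20.24; deviate to 0 → 28. IC fails (20.24 < 28).
Low-quality type: stay at 0 → 28; mimic → 55 − 5.7 × 15.8 = -35.06. IC holds (28 ≥ -35.06).
1 of 2 constraints hold, so this profile is not an equilibrium.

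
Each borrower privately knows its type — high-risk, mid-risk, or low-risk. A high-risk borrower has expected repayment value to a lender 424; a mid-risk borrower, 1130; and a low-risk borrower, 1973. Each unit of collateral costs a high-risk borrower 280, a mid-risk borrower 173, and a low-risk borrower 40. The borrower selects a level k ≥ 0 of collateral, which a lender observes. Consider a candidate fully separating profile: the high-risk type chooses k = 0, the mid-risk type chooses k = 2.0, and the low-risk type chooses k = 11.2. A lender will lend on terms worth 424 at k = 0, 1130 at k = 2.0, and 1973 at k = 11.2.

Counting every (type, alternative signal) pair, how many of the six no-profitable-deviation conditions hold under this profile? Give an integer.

5

Mid-risk (own payoff 1130 − 173×2.0 = 784): to k=0 gives 424 → no gain ✓; to k=11.2 gives 1973 − 173×11.2 = 35.4 → no gain ✓.
Low-risk (own payoff 1973 − 40×11.2 = 1525): to k=0 gives 424 → no gain ✓; to k=2.0 gives 1130 − 40×2.0 = 1050 → no gain ✓.
High-risk (own payoff 424): to k=2.0 gives 1130 − 280×2.0 = 570 → profitable ✗; to k=11.2 gives 1973 − 280×11.2 = -1163 → no gain ✓.
5 of the 6 constraints hold; not an equilibrium.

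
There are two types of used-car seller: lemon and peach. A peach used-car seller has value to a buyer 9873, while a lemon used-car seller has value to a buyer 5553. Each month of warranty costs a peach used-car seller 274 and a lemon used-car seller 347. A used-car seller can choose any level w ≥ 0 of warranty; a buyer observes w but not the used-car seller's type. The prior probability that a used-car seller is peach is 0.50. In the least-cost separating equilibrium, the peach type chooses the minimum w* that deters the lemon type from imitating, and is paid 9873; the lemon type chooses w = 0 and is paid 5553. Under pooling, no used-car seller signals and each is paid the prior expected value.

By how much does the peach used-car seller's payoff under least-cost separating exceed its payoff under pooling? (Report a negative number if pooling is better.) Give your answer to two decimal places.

Least-cost separating signal: w* solves 5553 = 9873 − 347·w*, so w* = (9873 − 5553)/347 ≈ 12.4496.
Peach type's separating payoff: 9873 − 274 × w* = 9873 − 274 × (9873 − 5553)/347 = 9873 − 1183680/347 ≈ 6461.8184.
Pooling payoff: 0.50 × 9873 + 0.50 × 5553 = 7713.
Difference: 6461.8184 − 7713 = -1251.1816, i.e. -1251.18 to two decimal places.
The peach type would prefer the pooling outcome.

-1251.18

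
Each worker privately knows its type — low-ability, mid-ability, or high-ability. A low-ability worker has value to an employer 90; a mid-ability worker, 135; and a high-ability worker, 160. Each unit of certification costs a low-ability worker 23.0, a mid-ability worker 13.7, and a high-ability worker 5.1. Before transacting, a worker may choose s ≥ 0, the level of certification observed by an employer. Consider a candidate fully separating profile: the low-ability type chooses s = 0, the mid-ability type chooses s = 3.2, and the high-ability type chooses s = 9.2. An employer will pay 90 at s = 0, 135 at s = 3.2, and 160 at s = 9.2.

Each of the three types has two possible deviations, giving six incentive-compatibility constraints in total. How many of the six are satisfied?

Mid-ability (own payoff 135 − 13.7×3.2 = 91.16): to s=0 gives 90 → no gain ✓; to s=9.2 gives 160 − 13.7×9.2 = 33.96 → no gain ✓.
High-ability (own payoff 160 − 5.1×9.2 = 113.08): to s=0 gives 90 → no gain ✓; to s=3.2 gives 135 − 5.1×3.2 = 118.68 → profitable ✗.
Low-ability (own payoff 90): to s=3.2 gives 135 − 23.0×3.2 = 61.4 → no gain ✓; to s=9.2 gives 160 − 23.0×9.2 = -51.6 → no gain ✓.
5 of the 6 constraints hold; not an equilibrium.

5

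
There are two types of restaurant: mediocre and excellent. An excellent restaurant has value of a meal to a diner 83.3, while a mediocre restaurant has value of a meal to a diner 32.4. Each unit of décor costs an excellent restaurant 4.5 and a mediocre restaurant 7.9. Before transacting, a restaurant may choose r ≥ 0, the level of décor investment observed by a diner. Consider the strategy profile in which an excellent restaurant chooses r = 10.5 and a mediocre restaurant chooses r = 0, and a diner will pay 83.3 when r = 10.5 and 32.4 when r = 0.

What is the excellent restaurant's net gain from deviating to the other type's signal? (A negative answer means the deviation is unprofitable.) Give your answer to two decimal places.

Playing r = 10.5 the excellent restaurant receives 83.3 − 4.5 × 10.5 = 36.05.
Deviating to r = 0 yields 32.4 instead.
Gain from deviating: 32.4 − 36.05 = -3.65.
The gain is negative, so the excellent type's incentive-compatibility constraint is satisfied.

-3.65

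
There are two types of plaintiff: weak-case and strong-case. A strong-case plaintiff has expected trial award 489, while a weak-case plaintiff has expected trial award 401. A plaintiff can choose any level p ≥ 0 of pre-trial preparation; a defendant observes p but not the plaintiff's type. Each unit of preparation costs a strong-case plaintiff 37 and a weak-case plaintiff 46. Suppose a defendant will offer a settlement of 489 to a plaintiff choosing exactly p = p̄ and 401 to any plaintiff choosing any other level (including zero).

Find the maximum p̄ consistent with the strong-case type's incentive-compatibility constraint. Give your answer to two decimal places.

2.38

Choosing p̄ yields the strong-case type 489 − 37·p̄; choosing zero yields 401.
The strong-case type is indifferent at 489 − 37·p̄ = 401, i.e. p̄ = (489 − 401) / 37 ≈ 2.38.
For any p̄ above 2.38 the strong-case type would rather pool at zero, so separation collapses.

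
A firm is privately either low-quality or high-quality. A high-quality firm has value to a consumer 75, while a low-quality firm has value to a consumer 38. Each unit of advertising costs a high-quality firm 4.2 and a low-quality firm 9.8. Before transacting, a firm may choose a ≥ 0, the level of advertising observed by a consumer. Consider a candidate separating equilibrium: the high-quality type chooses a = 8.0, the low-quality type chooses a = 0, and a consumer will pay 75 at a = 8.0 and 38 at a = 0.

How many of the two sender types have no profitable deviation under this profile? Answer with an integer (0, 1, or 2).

Low-quality type: stay at 0 → 38; mimic → 75 − 9.8 × 8.0 = -3.4. IC holds (38 ≥ -3.4).
High-quality type: signal → 75 − 4.2 × 8.0 = 41.4; deviate to 0 → 38. IC holds (41.4 ≥ 38).
2 of 2 constraints hold, so this is a separating equilibrium.

2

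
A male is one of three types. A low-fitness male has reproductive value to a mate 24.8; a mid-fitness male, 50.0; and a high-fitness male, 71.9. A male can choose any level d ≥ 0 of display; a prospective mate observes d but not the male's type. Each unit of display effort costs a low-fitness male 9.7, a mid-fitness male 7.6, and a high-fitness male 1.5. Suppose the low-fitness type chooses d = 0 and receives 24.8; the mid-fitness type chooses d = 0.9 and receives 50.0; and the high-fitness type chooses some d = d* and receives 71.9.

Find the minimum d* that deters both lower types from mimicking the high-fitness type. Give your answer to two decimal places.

4.86

Low-fitness type (on-path payoff 24.8) won't mimic when 24.8 ≥ 71.9 − 9.7·d*, i.e. d* ≥ 4.86.
Mid-fitness type (on-path payoff 50.0 − 7.6×0.9 = 43.16) won't mimic when 43.16 ≥ 71.9 − 7.6·d*, i.e. d* ≥ 3.78.
Both must hold, so d* = max(4.86, 3.78) = 4.86. The low-fitness type's constraint binds.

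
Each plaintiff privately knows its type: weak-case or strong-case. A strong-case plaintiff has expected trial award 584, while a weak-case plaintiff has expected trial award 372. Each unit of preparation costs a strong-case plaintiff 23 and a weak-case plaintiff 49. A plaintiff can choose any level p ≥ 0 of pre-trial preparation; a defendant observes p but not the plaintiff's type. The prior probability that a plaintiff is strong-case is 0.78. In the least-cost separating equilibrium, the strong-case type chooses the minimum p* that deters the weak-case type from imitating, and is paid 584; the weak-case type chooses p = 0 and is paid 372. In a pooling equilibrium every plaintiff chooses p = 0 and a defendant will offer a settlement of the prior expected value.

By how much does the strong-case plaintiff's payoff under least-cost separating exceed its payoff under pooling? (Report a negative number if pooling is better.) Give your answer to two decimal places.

-52.87

Least-cost separating signal: p* solves 372 = 584 − 49·p*, so p* = (584 − 372)/49 ≈ 4.3265.
Strong-case type's separating payoff: 584 − 23 × p* = 584 − 23 × (584 − 372)/49 = 584 − 4876/49 ≈ 484.4898.
Pooling payoff: 0.78 × 584 + 0.22 × 372 = 537.36.
Difference: 484.4898 − 537.36 = -52.8702, i.e. -52.87 to two decimal places.
The strong-case type would prefer the pooling outcome.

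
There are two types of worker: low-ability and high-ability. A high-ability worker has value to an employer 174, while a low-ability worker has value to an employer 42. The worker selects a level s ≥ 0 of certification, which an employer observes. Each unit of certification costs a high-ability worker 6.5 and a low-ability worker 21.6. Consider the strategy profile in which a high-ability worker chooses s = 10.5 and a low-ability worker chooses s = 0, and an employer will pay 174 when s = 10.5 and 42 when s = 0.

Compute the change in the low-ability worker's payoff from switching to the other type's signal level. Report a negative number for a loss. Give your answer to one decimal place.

Playing s = 0 the low-ability worker receives 42.
Deviating to s = 10.5 brings payment 174 at cost 21.6 × 10.5 = 226.8, netting -52.8.
Gain from deviating: -52.8 − 42 = -94.8.
The gain is negative, so the low-ability type's incentive-compatibility constraint is satisfied.

-94.8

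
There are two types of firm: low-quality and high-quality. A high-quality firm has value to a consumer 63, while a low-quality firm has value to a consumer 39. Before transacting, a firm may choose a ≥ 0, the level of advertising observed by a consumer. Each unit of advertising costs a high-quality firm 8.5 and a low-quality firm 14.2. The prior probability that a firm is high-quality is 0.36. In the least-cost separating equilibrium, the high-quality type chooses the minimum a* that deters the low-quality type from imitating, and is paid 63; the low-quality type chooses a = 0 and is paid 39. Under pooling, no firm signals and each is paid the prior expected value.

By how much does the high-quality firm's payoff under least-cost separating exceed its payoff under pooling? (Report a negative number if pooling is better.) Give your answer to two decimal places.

0.99

Least-cost separating signal: a* solves 39 = 63 − 14.2·a*, so a* = (63 − 39)/14.2 ≈ 1.6901.
High-quality type's separating payoff: 63 − 8.5 × a* = 63 − 8.5 × (63 − 39)/14.2 = 63 − 204/14.2 ≈ 48.6338.
Pooling payoff: 0.36 × 63 + 0.64 × 39 = 47.64.
Difference: 48.6338 − 47.64 = 0.9938, i.e. 0.99 to two decimal places.
The high-quality type prefers to separate.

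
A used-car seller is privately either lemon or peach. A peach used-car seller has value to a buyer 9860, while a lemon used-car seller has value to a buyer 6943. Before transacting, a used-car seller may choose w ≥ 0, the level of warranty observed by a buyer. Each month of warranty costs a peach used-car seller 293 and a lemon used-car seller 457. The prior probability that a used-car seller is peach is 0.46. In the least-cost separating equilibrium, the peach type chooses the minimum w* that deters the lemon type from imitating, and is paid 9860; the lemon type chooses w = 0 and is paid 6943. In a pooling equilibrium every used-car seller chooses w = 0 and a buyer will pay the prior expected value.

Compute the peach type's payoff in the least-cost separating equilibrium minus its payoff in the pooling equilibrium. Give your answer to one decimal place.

-295.0

Least-cost separating signal: w* solves 6943 = 9860 − 457·w*, so w* = (9860 − 6943)/457 ≈ 6.3829.
Peach type's separating payoff: 9860 − 293 × w* = 9860 − 293 × (9860 − 6943)/457 = 9860 − 854681/457 ≈ 7989.801.
Pooling payoff: 0.46 × 9860 + 0.54 × 6943 = 8284.82.
Difference: 7989.801 − 8284.82 = -295.019, i.e. -295.0 to one decimal place.
The peach type would prefer the pooling outcome.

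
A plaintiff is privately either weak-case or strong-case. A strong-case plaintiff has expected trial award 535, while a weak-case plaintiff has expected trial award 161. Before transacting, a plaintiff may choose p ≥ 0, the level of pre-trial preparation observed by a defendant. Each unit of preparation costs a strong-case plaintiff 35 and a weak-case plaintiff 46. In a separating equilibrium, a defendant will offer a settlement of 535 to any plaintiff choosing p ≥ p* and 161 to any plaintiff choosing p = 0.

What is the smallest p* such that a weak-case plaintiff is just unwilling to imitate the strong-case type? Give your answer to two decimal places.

A weak-case plaintiff choosing p = 0 receives 161.
Imitating at p* instead would pay 535 at cost 46·p*, netting 535 − 46·p*.
Indifference: 161 = 535 − 46·p*, so p* = (535 − 161) / 46 ≈ 8.13.
This is the weak-case type's binding incentive-compatibility constraint; any p ≥ 8.13 sustains separation on that side.

8.13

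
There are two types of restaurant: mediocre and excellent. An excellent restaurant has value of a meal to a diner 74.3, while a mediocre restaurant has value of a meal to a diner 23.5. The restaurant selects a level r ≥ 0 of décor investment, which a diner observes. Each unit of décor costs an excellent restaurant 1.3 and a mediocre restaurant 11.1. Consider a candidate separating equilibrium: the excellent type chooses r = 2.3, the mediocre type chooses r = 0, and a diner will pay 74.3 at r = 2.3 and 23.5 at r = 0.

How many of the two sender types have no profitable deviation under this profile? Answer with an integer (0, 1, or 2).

Excellent type: signal → 74.3 − 1.3 × 2.3 = 71.31; deviate to 0 → 23.5. IC holds (71.31 ≥ 23.5).
Mediocre type: stay at 0 → 23.5; mimic → 74.3 − 11.1 × 2.3 = 48.77. IC fails (23.5 < 48.77).
1 of 2 constraints hold, so this profile is not an equilibrium.

1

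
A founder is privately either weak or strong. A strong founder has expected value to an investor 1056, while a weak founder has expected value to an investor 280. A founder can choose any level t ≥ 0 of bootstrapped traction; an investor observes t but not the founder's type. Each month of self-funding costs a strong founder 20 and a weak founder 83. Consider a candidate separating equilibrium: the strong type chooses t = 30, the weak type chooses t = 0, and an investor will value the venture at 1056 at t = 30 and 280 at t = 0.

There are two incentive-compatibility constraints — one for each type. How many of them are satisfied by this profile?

Strong type: signal → 1056 − 20 × 30 = 456; deviate to 0 → 280. IC holds (456 ≥ 280).
Weak type: stay at 0 → 280; mimic → 1056 − 83 × 30 = -1434. IC holds (280 ≥ -1434).
2 of 2 constraints hold, so this is a separating equilibrium.

2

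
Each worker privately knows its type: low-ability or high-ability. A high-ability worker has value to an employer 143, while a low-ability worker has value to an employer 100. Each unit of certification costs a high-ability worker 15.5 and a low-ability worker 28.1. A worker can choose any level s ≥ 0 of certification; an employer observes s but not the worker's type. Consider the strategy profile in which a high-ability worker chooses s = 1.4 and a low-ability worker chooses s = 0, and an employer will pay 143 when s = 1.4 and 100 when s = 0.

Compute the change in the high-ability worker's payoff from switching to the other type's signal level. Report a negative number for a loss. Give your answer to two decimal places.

Playing s = 1.4 the high-ability worker receives 143 − 15.5 × 1.4 = 121.3.
Deviating to s = 0 yields 100 instead.
Gain from deviating: 100 − 121.3 = -21.30.
The gain is negative, so the high-ability type's incentive-compatibility constraint is satisfied.

-21.30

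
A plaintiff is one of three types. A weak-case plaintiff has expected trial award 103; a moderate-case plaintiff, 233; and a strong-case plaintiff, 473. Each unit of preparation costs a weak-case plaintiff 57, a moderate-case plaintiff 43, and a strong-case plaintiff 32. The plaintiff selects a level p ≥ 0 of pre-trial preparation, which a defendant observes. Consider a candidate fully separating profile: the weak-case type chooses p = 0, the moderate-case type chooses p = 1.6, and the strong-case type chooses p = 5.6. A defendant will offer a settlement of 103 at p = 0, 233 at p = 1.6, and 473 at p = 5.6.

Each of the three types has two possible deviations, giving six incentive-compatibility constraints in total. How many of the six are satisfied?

3

Strong-case (own payoff 473 − 32×5.6 = 293.8): to p=0 gives 103 → no gain ✓; to p=1.6 gives 233 − 32×1.6 = 181.8 → no gain ✓.
Moderate-case (own payoff 233 − 43×1.6 = 164.2): to p=0 gives 103 → no gain ✓; to p=5.6 gives 473 − 43×5.6 = 232.2 → profitable ✗.
Weak-case (own payoff 103): to p=1.6 gives 233 − 57×1.6 = 141.8 → profitable ✗; to p=5.6 gives 473 − 57×5.6 = 153.8 → profitable ✗.
3 of the 6 constraints hold; not an equilibrium.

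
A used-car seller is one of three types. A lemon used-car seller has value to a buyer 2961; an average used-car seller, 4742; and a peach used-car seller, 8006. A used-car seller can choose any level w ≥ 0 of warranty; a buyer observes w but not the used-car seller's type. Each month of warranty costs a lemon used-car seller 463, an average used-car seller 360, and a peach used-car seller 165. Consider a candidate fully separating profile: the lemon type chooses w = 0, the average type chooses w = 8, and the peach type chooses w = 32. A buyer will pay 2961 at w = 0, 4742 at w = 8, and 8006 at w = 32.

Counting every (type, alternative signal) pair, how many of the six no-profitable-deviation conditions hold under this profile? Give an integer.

Lemon (own payoff 2961): to w=8 gives 4742 − 463×8 = 1038 → no gain ✓; to w=32 gives 8006 − 463×32 = -6810 → no gain ✓.
Average (own payoff 4742 − 360×8 = 1862): to w=0 gives 2961 → profitable ✗; to w=32 gives 8006 − 360×32 = -3514 → no gain ✓.
Peach (own payoff 8006 − 165×32 = 2726): to w=0 gives 2961 → profitable ✗; to w=8 gives 4742 − 165×8 = 3422 → profitable ✗.
3 of the 6 constraints hold; not an equilibrium.

3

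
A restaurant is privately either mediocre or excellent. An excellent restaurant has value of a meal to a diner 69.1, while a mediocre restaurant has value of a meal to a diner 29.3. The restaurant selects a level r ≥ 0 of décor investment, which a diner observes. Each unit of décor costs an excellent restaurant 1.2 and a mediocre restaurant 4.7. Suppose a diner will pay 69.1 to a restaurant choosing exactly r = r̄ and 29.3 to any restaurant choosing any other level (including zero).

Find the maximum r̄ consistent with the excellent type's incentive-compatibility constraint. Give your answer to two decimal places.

33.17

Choosing r̄ yields the excellent type 69.1 − 1.2·r̄; choosing zero yields 29.3.
The excellent type is indifferent at 69.1 − 1.2·r̄ = 29.3, i.e. r̄ = (69.1 − 29.3) / 1.2 ≈ 33.17.
For any r̄ above 33.17 the excellent type would rather pool at zero, so separation collapses.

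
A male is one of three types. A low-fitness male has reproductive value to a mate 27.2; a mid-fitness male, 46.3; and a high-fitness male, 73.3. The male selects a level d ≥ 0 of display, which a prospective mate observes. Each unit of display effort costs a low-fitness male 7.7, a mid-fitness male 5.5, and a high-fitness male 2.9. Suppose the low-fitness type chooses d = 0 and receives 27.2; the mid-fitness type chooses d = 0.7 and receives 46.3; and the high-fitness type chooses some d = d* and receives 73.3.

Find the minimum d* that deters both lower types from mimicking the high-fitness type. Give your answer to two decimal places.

5.99

Mid-fitness type (on-path payoff 46.3 − 5.5×0.7 = 42.45) won't mimic when 42.45 ≥ 73.3 − 5.5·d*, i.e. d* ≥ 5.61.
Low-fitness type (on-path payoff 27.2) won't mimic when 27.2 ≥ 73.3 − 7.7·d*, i.e. d* ≥ 5.99.
Both must hold, so d* = max(5.99, 5.61) = 5.99. The low-fitness type's constraint binds.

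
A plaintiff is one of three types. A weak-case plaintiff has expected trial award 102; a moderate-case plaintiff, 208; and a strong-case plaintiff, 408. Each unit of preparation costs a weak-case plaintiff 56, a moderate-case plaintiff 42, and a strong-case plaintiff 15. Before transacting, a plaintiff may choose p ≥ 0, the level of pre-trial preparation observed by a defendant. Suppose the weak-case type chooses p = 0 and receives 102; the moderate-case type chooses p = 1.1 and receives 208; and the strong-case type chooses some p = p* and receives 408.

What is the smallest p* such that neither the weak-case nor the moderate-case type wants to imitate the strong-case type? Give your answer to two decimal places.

5.86

Moderate-case type (on-path payoff 208 − 42×1.1 = 161.8) won't mimic when 161.8 ≥ 408 − 42·p*, i.e. p* ≥ 5.86.
Weak-case type (on-path payoff 102) won't mimic when 102 ≥ 408 − 56·p*, i.e. p* ≥ 5.46.
Both must hold, so p* = max(5.46, 5.86) = 5.86. The moderate-case type's constraint binds.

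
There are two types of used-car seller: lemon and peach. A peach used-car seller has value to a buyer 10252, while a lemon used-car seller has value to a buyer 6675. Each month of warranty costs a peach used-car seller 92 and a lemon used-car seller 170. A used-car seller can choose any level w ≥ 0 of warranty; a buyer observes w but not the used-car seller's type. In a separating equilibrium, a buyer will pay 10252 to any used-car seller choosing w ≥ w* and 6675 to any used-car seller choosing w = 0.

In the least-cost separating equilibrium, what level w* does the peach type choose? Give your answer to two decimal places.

21.04

A lemon used-car seller choosing w = 0 receives 6675.
Imitating at w* instead would pay 10252 at cost 170·w*, netting 10252 − 170·w*.
Indifference: 6675 = 10252 − 170·w*, so w* = (10252 − 6675) / 170 ≈ 21.04.
This is the lemon type's binding incentive-compatibility constraint; any w ≥ 21.04 sustains separation on that side.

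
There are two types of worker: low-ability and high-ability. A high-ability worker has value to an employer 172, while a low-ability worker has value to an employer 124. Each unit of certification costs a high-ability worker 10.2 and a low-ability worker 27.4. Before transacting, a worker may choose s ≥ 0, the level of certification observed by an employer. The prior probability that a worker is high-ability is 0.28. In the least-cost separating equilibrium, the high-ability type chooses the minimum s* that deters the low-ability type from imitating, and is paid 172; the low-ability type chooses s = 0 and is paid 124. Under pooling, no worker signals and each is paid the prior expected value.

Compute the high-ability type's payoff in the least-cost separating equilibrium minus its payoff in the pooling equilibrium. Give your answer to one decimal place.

Least-cost separating signal: s* solves 124 = 172 − 27.4·s*, so s* = (172 − 124)/27.4 ≈ 1.7518.
High-ability type's separating payoff: 172 − 10.2 × s* = 172 − 10.2 × (172 − 124)/27.4 = 172 − 489.6/27.4 ≈ 154.131.
Pooling payoff: 0.28 × 172 + 0.72 × 124 = 137.44.
Difference: 154.131 − 137.44 = 16.691, i.e. 16.7 to one decimal place.
The high-ability type prefers to separate.

16.7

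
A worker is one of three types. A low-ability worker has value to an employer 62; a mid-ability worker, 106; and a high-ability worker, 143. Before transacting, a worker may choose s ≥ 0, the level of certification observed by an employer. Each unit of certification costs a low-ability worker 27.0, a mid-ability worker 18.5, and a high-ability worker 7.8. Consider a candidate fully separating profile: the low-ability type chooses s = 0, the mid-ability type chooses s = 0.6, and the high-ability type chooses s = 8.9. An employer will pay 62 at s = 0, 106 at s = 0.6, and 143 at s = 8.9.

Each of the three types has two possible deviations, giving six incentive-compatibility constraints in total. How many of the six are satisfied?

Mid-ability (own payoff 106 − 18.5×0.6 = 94.9): to s=0 gives 62 → no gain ✓; to s=8.9 gives 143 − 18.5×8.9 = -21.65 → no gain ✓.
Low-ability (own payoff 62): to s=0.6 gives 106 − 27.0×0.6 = 89.8 → profitable ✗; to s=8.9 gives 143 − 27.0×8.9 = -97.3 → no gain ✓.
High-ability (own payoff 143 − 7.8×8.9 = 73.58): to s=0 gives 62 → no gain ✓; to s=0.6 gives 106 − 7.8×0.6 = 101.32 → profitable ✗.
4 of the 6 constraints hold; not an equilibrium.

4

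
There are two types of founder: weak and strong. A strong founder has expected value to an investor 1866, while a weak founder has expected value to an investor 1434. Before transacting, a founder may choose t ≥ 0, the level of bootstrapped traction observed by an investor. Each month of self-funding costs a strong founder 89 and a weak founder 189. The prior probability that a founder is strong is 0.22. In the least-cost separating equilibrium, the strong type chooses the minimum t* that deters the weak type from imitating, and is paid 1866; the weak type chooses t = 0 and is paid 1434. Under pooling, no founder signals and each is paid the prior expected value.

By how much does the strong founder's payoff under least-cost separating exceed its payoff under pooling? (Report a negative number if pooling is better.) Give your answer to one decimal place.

Least-cost separating signal: t* solves 1434 = 1866 − 189·t*, so t* = (1866 − 1434)/189 ≈ 2.2857.
Strong type's separating payoff: 1866 − 89 × t* = 1866 − 89 × (1866 − 1434)/189 = 1866 − 38448/189 ≈ 1662.571.
Pooling payoff: 0.22 × 1866 + 0.78 × 1434 = 1529.04.
Difference: 1662.571 − 1529.04 = 133.531, i.e. 133.5 to one decimal place.
The strong type prefers to separate.

133.5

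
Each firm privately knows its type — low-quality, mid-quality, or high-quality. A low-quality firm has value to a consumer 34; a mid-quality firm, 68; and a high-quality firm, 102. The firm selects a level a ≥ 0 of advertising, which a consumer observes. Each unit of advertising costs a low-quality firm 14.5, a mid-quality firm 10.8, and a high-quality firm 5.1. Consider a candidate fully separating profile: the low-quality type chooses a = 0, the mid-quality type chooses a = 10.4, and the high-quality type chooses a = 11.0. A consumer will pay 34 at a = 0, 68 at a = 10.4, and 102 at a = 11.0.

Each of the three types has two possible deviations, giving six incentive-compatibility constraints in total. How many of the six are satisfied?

High-quality (own payoff 102 − 5.1×11.0 = 45.9): to a=0 gives 34 → no gain ✓; to a=10.4 gives 68 − 5.1×10.4 = 14.96 → no gain ✓.
Mid-quality (own payoff 68 − 10.8×10.4 = -44.32): to a=0 gives 34 → profitable ✗; to a=11.0 gives 102 − 10.8×11.0 = -16.8 → profitable ✗.
Low-quality (own payoff 34): to a=10.4 gives 68 − 14.5×10.4 = -82.8 → no gain ✓; to a=11.0 gives 102 − 14.5×11.0 = -57.5 → no gain ✓.
4 of the 6 constraints hold; not an equilibrium.

4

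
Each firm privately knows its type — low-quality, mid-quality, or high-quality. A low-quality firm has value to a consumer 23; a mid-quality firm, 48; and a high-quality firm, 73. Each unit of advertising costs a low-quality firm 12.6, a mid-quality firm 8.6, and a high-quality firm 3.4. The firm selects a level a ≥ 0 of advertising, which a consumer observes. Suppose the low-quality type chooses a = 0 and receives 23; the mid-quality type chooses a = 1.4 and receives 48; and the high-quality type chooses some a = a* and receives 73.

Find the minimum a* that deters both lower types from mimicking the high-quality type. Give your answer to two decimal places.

4.31

Mid-quality type (on-path payoff 48 − 8.6×1.4 = 35.96) won't mimic when 35.96 ≥ 73 − 8.6·a*, i.e. a* ≥ 4.31.
Low-quality type (on-path payoff 23) won't mimic when 23 ≥ 73 − 12.6·a*, i.e. a* ≥ 3.97.
Both must hold, so a* = max(3.97, 4.31) = 4.31. The mid-quality type's constraint binds.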